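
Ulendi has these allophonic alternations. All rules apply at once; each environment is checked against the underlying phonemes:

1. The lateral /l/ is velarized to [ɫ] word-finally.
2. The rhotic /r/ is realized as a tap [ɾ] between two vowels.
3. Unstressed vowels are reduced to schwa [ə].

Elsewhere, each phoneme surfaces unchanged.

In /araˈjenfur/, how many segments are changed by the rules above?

Segments that undergo a rule: /a/ → [ə] (rule 3); /r/ → [ɾ] (rule 2); /a/ → [ə] (rule 3); /u/ → [ə] (rule 3).
All other segments surface unchanged.

4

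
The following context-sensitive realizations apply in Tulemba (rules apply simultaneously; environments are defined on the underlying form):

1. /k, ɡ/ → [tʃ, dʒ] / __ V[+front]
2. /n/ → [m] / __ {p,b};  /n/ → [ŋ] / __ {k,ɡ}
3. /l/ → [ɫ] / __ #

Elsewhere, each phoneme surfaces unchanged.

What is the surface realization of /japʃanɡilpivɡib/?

[japʃaŋdʒilpivdʒib]

/j/ (word-initial): no rule targets it → [j].
/a/ stays [a].
/p/ — not in any rule's target class → [p].
/ʃ/ (between /p/ and /a/): no rule targets it → [ʃ].
/a/ — not in any rule's target class → [a].
/n/ meets the environment for rule 2 (before a labial or velar stop) → [ŋ].
Rule 1 applies to /ɡ/ (between /n/ and /i/: before a front vowel) → [dʒ].
/i/ — not in any rule's target class → [i].
/l/ (between /i/ and /p/) fails the environment for rule 3, so it stays [l].
/p/ — not in any rule's target class → [p].
/i/ stays [i].
/v/ — not in any rule's target class → [v].
/ɡ/ (between /v/ and /i/) occurs before a front vowel → [dʒ] by rule 1.
/i/ (between /ɡ/ and /b/): no rule targets it → [i].
/b/ — not in any rule's target class → [b].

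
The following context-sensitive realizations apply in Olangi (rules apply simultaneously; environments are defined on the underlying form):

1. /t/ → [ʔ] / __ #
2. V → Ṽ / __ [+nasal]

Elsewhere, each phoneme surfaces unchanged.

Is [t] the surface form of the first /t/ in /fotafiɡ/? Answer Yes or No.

/t/ — between /o/ and /a/; rule 1 does not apply here → [t].
The actual realization is [t], which matches [t].

Yes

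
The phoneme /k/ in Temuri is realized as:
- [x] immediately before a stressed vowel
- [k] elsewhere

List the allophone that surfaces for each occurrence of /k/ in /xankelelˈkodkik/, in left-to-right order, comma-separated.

[k], [x], [k], [k]

Occurrence 1 (position 4): no conditioning environment matches → elsewhere allophone [k].
Occurrence 2 (position 9): immediately before a stressed vowel → [x].
Occurrence 3 (position 12): no conditioning environment matches → elsewhere allophone [k].
Occurrence 4 (position 14): no conditioning environment matches → elsewhere allophone [k].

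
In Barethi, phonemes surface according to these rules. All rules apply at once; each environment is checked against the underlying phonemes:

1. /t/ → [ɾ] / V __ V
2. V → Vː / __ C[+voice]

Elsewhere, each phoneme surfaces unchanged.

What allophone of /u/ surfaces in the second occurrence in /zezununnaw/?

/u/ meets the environment for rule 2 (before a voiced consonant) → [uː].

[uː]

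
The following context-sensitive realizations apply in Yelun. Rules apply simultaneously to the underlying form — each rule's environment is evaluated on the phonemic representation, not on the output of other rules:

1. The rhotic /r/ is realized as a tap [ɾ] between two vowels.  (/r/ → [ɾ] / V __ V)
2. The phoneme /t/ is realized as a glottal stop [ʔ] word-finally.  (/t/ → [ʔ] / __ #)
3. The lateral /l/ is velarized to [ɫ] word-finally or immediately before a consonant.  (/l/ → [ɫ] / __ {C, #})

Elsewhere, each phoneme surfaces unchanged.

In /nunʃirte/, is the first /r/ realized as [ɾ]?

No

/r/ — between /i/ and /t/; rule 1 does not apply here → [r].
The actual realization is [r], not [ɾ].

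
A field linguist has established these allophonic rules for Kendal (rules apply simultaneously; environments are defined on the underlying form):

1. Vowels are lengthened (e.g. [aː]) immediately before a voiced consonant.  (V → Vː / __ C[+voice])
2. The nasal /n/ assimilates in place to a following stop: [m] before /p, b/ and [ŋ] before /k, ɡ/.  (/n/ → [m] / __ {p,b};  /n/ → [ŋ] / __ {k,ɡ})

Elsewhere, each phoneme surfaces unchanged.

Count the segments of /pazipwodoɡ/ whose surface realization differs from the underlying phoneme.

3

Segments that undergo a rule: /a/ → [aː] (rule 1); /o/ → [oː] (rule 1); /o/ → [oː] (rule 1).
All other segments surface unchanged.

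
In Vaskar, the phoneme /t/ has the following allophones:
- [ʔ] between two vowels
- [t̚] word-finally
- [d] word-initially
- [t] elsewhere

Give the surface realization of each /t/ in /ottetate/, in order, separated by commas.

[t], [t], [ʔ], [ʔ]

Occurrence 1 (position 2): no conditioning environment matches → elsewhere allophone [t].
Occurrence 2 (position 3): no conditioning environment matches → elsewhere allophone [t].
Occurrence 3 (position 5): between two vowels → [ʔ].
Occurrence 4 (position 7): between two vowels → [ʔ].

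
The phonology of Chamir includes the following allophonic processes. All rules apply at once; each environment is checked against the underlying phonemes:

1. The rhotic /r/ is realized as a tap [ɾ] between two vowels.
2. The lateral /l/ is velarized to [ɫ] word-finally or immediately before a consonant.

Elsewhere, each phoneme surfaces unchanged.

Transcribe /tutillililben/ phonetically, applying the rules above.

[tutiɫliliɫben]

/l/ meets the environment for rule 2 (word-finally or immediately before a consonant) → [ɫ].
/l/ — between /l/ and /i/; rule 2 does not apply here → [l].
/l/ (between /i/ and /i/) fails the environment for rule 2, so it stays [l].
/l/ (between /i/ and /b/) occurs word-finally or immediately before a consonant → [ɫ] by rule 2.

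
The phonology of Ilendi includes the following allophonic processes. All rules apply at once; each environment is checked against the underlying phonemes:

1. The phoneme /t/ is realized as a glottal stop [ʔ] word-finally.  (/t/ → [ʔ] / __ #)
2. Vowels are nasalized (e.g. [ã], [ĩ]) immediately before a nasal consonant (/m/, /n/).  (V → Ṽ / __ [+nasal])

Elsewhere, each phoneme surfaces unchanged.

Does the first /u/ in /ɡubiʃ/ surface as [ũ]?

/u/ — between /ɡ/ and /b/; rule 2 does not apply here → [u].
The actual realization is [u], not [ũ].

No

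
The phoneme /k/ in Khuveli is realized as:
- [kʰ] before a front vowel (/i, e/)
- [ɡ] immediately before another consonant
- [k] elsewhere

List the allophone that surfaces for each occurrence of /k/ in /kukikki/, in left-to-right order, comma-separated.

[k], [kʰ], [ɡ], [kʰ]

Occurrence 1 (position 1): no conditioning environment matches → elsewhere allophone [k].
Occurrence 2 (position 3): before a front vowel (/i, e/) → [kʰ].
Occurrence 3 (position 5): immediately before another consonant → [ɡ].
Occurrence 4 (position 6): before a front vowel (/i, e/) → [kʰ].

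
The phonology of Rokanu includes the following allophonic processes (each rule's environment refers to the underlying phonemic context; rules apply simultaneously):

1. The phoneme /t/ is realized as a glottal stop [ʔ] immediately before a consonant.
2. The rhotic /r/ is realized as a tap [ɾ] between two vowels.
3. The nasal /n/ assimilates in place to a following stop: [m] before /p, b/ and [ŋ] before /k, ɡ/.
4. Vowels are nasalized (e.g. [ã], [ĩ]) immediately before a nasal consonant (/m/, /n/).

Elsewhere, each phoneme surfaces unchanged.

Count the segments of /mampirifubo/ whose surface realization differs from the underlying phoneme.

2

Segments that undergo a rule: /a/ → [ã] (rule 4); /r/ → [ɾ] (rule 2).
All other segments surface unchanged.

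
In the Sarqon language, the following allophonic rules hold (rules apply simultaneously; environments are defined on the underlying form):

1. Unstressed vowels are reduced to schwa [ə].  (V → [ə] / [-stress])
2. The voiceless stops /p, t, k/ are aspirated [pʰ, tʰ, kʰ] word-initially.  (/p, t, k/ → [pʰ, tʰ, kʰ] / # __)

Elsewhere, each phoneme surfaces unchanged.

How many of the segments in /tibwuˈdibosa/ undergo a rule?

Segments that undergo a rule: /t/ → [tʰ] (rule 2); /i/ → [ə] (rule 1); /u/ → [ə] (rule 1); /o/ → [ə] (rule 1); /a/ → [ə] (rule 1).
All other segments surface unchanged.

5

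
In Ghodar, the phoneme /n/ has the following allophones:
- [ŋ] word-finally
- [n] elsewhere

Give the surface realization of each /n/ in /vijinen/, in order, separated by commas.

[n], [ŋ]

Occurrence 1 (position 5): no conditioning environment matches → elsewhere allophone [n].
Occurrence 2 (position 7): word-finally → [ŋ].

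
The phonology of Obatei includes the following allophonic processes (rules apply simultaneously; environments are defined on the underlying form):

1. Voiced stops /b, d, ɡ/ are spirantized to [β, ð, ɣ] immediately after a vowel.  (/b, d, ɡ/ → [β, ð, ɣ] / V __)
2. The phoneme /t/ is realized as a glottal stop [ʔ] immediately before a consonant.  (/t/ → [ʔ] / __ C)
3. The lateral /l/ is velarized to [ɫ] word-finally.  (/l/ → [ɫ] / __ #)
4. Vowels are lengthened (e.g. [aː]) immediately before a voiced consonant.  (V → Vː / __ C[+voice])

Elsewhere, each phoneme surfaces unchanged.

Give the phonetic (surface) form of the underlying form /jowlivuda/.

[joːwliːvuːða]

/j/ stays [j].
/o/ — between /j/ and /w/, before a voiced consonant — surfaces as [oː] (rule 4).
/w/ stays [w].
/l/ (between /w/ and /i/) is in the target of rule 3 but the environment (word-finally) is not met → [l].
/i/ (between /l/ and /v/) occurs before a voiced consonant → [iː] by rule 4.
/v/ (between /i/ and /u/): no rule targets it → [v].
/u/ (between /v/ and /d/): before a voiced consonant, so rule 4 applies → [uː].
/d/ meets the environment for rule 1 (immediately after a vowel) → [ð].
/a/ (word-final) fails the environment for rule 4, so it stays [a].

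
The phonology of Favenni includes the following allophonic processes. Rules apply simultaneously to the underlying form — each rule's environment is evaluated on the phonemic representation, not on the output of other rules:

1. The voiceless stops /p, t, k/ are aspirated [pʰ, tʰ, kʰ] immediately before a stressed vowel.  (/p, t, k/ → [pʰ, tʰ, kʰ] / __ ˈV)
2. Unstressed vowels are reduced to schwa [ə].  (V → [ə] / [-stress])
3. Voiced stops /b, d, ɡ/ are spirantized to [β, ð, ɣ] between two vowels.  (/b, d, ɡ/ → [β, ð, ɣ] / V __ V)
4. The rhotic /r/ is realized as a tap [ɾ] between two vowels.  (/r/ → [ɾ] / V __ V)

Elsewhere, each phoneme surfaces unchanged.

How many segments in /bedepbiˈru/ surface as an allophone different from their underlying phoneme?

Segments that undergo a rule: /e/ → [ə] (rule 2); /d/ → [ð] (rule 3); /e/ → [ə] (rule 2); /i/ → [ə] (rule 2); /r/ → [ɾ] (rule 4).
All other segments surface unchanged.

5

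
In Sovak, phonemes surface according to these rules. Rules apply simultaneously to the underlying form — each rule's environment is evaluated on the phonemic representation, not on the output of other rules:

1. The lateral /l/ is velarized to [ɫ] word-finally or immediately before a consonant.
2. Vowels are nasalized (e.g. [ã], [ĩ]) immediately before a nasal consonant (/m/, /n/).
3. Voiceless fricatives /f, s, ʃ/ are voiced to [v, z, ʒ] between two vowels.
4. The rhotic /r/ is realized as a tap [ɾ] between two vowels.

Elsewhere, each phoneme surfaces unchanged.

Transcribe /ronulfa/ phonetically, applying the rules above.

[rõnuɫfa]

/r/ (word-initial): rule 4 targets it, but not between two vowels → unchanged [r].
/o/ (between /r/ and /n/): before a nasal consonant, so rule 2 applies → [õ].
/u/ (between /n/ and /l/): rule 2 targets it, but not before a nasal consonant → unchanged [u].
/l/ — between /u/ and /f/, word-finally or immediately before a consonant — surfaces as [ɫ] (rule 1).
/f/ (between /l/ and /a/): rule 3 targets it, but not between two vowels → unchanged [f].
/a/ (word-final): rule 2 targets it, but not before a nasal consonant → unchanged [a].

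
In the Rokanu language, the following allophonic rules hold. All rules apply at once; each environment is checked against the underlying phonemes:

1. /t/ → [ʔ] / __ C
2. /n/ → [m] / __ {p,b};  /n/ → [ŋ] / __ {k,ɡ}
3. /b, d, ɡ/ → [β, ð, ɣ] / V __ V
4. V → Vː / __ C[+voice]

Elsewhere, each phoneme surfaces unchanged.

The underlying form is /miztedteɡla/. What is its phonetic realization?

[miːzteːdteːɡla]

/m/ — not in any rule's target class → [m].
/i/ (between /m/ and /z/): before a voiced consonant, so rule 4 applies → [iː].
/z/ (between /i/ and /t/) is unaffected → [z].
/t/ (between /z/ and /e/) is in the target of rule 1 but the environment (immediately before a consonant) is not met → [t].
Rule 4 applies to /e/ (between /t/ and /d/: before a voiced consonant) → [eː].
/d/ (between /e/ and /t/) fails the environment for rule 3, so it stays [d].
/t/ — between /d/ and /e/; rule 1 does not apply here → [t].
/e/ (between /t/ and /ɡ/) occurs before a voiced consonant → [eː] by rule 4.
/ɡ/ — between /e/ and /l/; rule 3 does not apply here → [ɡ].
/l/ stays [l].
/a/ (word-final) is in the target of rule 4 but the environment (before a voiced consonant) is not met → [a].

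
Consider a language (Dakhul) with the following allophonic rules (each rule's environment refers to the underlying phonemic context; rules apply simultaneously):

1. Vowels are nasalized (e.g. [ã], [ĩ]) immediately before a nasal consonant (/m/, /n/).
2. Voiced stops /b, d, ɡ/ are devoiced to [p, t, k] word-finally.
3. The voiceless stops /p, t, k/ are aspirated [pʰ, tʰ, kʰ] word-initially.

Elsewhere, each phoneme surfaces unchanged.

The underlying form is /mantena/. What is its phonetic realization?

[mãntẽna]

/m/ (word-initial) is unaffected → [m].
Rule 1 applies to /a/ (between /m/ and /n/: before a nasal consonant) → [ã].
/n/ (between /a/ and /t/): no rule targets it → [n].
/t/ (between /n/ and /e/) fails the environment for rule 3, so it stays [t].
/e/ — between /t/ and /n/, before a nasal consonant — surfaces as [ẽ] (rule 1).
/n/ stays [n].
/a/ (word-final): rule 1 targets it, but not before a nasal consonant → unchanged [a].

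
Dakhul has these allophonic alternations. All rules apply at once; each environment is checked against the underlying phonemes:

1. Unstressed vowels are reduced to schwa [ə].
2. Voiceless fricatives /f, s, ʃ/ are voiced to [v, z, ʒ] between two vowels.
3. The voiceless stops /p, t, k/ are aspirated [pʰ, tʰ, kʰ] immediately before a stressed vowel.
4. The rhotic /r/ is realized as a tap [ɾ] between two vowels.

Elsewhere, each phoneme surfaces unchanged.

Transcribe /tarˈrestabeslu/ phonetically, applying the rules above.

/t/ (word-initial) is in the target of rule 3 but the environment (immediately before a stressed vowel) is not met → [t].
/a/ (between /t/ and /r/) occurs in an unstressed syllable → [ə] by rule 1.
/r/ — between /a/ and /r/; rule 4 does not apply here → [r].
/r/ — between /r/ and /e/; rule 4 does not apply here → [r].
/e/ — between /r/ and /s/; rule 1 does not apply here → [e].
/s/ (between /e/ and /t/) is in the target of rule 2 but the environment (between two vowels) is not met → [s].
/t/ — between /s/ and /a/; rule 3 does not apply here → [t].
/a/ — between /t/ and /b/, in an unstressed syllable — surfaces as [ə] (rule 1).
/b/ (between /a/ and /e/): no rule targets it → [b].
/e/ (between /b/ and /s/): in an unstressed syllable, so rule 1 applies → [ə].
/s/ (between /e/ and /l/): rule 2 targets it, but not between two vowels → unchanged [s].
/l/ (between /s/ and /u/) is unaffected → [l].
/u/ — word-final, in an unstressed syllable — surfaces as [ə] (rule 1).

[tərˈrestəbəslə]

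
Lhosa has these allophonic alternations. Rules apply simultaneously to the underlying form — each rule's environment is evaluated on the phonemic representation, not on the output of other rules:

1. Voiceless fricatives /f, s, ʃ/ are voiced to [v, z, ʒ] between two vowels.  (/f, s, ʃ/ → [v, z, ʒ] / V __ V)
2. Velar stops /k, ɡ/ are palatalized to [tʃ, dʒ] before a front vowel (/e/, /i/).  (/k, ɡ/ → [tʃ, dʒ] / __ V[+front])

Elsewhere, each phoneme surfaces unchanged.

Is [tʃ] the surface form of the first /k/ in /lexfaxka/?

/k/ — between /x/ and /a/; rule 2 does not apply here → [k].
The actual realization is [k], not [tʃ].

No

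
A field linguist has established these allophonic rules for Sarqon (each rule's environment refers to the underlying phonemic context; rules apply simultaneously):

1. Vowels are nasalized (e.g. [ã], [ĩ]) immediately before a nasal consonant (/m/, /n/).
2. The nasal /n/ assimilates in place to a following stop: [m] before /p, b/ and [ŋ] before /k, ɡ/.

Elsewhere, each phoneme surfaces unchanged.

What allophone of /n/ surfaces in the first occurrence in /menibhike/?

[n]

/n/ (between /e/ and /i/) is in the target of rule 2 but the environment (before a labial or velar stop) is not met → [n].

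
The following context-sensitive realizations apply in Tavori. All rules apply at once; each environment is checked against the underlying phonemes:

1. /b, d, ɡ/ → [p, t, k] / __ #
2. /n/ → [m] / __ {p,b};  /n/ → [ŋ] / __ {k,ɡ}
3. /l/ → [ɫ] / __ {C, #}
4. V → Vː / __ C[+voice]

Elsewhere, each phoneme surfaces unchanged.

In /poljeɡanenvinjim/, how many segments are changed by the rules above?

7

Segments that undergo a rule: /o/ → [oː] (rule 4); /l/ → [ɫ] (rule 3); /e/ → [eː] (rule 4); /a/ → [aː] (rule 4); /e/ → [eː] (rule 4); /i/ → [iː] (rule 4); /i/ → [iː] (rule 4).
All other segments surface unchanged.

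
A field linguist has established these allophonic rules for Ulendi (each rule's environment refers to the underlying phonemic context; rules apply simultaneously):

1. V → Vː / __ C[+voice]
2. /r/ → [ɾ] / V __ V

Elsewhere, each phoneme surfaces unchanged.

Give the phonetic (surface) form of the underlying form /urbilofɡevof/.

[uːrbiːlofɡeːvof]

/u/ (word-initial): before a voiced consonant, so rule 1 applies → [uː].
/r/ — between /u/ and /b/; rule 2 does not apply here → [r].
/b/ stays [b].
/i/ meets the environment for rule 1 (before a voiced consonant) → [iː].
/l/ (between /i/ and /o/) is unaffected → [l].
/o/ (between /l/ and /f/) fails the environment for rule 1, so it stays [o].
/f/ stays [f].
/ɡ/ (between /f/ and /e/) is unaffected → [ɡ].
/e/ (between /ɡ/ and /v/): before a voiced consonant, so rule 1 applies → [eː].
/v/ (between /e/ and /o/) is unaffected → [v].
/o/ (between /v/ and /f/) fails the environment for rule 1, so it stays [o].
/f/ (word-final): no rule targets it → [f].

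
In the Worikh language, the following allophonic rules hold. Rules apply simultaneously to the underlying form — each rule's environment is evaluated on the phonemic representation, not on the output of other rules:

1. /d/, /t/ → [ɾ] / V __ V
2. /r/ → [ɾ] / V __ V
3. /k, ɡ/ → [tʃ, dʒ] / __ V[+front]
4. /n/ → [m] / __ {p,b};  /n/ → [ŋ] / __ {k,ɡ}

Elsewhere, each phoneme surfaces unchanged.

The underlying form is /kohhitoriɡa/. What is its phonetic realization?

/k/ — word-initial; rule 3 does not apply here → [k].
/o/ stays [o].
/h/ (between /o/ and /h/): no rule targets it → [h].
/h/ (between /h/ and /i/): no rule targets it → [h].
/i/ (between /h/ and /t/) is unaffected → [i].
/t/ (between /i/ and /o/): between two vowels, so rule 1 applies → [ɾ].
/o/ stays [o].
/r/ meets the environment for rule 2 (between two vowels) → [ɾ].
/i/ (between /r/ and /ɡ/) is unaffected → [i].
/ɡ/ (between /i/ and /a/) is in the target of rule 3 but the environment (before a front vowel) is not met → [ɡ].
/a/ stays [a].

[kohhiɾoɾiɡa]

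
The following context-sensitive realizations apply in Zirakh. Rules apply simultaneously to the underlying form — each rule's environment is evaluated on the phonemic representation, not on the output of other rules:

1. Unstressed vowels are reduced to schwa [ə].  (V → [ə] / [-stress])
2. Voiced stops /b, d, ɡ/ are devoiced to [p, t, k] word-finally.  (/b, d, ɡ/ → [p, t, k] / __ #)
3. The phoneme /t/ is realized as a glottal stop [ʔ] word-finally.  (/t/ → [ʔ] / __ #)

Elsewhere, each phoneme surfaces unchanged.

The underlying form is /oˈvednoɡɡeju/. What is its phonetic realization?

/o/ meets the environment for rule 1 (in an unstressed syllable) → [ə].
/v/ (between /o/ and /e/): no rule targets it → [v].
/e/ — between /v/ and /d/; rule 1 does not apply here → [e].
/d/ (between /e/ and /n/) is in the target of rule 2 but the environment (word-finally) is not met → [d].
/n/ stays [n].
/o/ — between /n/ and /ɡ/, in an unstressed syllable — surfaces as [ə] (rule 1).
/ɡ/ — between /o/ and /ɡ/; rule 2 does not apply here → [ɡ].
/ɡ/ — between /ɡ/ and /e/; rule 2 does not apply here → [ɡ].
/e/ meets the environment for rule 1 (in an unstressed syllable) → [ə].
/j/ stays [j].
/u/ — word-final, in an unstressed syllable — surfaces as [ə] (rule 1).

[əˈvednəɡɡəjə]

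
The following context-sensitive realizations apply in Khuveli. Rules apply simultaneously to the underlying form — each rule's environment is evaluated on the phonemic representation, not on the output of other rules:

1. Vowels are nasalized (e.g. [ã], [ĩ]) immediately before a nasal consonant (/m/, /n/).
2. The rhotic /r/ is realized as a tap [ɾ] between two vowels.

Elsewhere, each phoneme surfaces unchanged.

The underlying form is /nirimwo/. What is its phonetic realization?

/n/ (word-initial) is unaffected → [n].
/i/ — between /n/ and /r/; rule 1 does not apply here → [i].
/r/ (between /i/ and /i/): between two vowels, so rule 2 applies → [ɾ].
/i/ meets the environment for rule 1 (before a nasal consonant) → [ĩ].
/m/ (between /i/ and /w/) is unaffected → [m].
/w/ (between /m/ and /o/): no rule targets it → [w].
/o/ — word-final; rule 1 does not apply here → [o].

[niɾĩmwo]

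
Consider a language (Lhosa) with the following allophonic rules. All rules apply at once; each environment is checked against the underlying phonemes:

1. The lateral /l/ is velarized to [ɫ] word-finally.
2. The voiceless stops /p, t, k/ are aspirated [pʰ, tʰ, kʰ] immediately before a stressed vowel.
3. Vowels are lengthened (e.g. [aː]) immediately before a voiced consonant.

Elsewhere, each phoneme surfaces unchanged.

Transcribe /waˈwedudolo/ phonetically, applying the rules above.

/w/ (word-initial): no rule targets it → [w].
/a/ (between /w/ and /w/): before a voiced consonant, so rule 3 applies → [aː].
/w/ (between /a/ and /e/) is unaffected → [w].
/e/ — between /w/ and /d/, before a voiced consonant — surfaces as [eː] (rule 3).
/d/ — not in any rule's target class → [d].
/u/ (between /d/ and /d/) occurs before a voiced consonant → [uː] by rule 3.
/d/ — not in any rule's target class → [d].
Rule 3 applies to /o/ (between /d/ and /l/: before a voiced consonant) → [oː].
/l/ (between /o/ and /o/): rule 1 targets it, but not word-finally → unchanged [l].
/o/ — word-final; rule 3 does not apply here → [o].

[waːˈweːduːdoːlo]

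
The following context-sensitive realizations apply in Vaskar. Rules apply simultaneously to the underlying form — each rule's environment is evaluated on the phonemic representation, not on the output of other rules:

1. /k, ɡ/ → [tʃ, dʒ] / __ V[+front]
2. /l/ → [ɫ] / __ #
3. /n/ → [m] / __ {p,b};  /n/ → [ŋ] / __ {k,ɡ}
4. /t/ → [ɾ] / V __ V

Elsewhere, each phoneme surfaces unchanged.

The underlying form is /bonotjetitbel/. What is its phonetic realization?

/b/ (word-initial) is unaffected → [b].
/o/ — not in any rule's target class → [o].
/n/ (between /o/ and /o/) fails the environment for rule 3, so it stays [n].
/o/ stays [o].
/t/ (between /o/ and /j/) fails the environment for rule 4, so it stays [t].
/j/ — not in any rule's target class → [j].
/e/ (between /j/ and /t/) is unaffected → [e].
/t/ meets the environment for rule 4 (between two vowels) → [ɾ].
/i/ (between /t/ and /t/) is unaffected → [i].
/t/ (between /i/ and /b/) fails the environment for rule 4, so it stays [t].
/b/ (between /t/ and /e/): no rule targets it → [b].
/e/ (between /b/ and /l/): no rule targets it → [e].
/l/ — word-final, word-finally — surfaces as [ɫ] (rule 2).

[bonotjeɾitbeɫ]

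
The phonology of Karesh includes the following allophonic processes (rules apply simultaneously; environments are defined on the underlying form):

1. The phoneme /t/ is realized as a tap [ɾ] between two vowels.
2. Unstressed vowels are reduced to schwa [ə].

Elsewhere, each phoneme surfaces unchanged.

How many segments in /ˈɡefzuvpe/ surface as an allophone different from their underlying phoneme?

Segments that undergo a rule: /u/ → [ə] (rule 2); /e/ → [ə] (rule 2).
All other segments surface unchanged.

2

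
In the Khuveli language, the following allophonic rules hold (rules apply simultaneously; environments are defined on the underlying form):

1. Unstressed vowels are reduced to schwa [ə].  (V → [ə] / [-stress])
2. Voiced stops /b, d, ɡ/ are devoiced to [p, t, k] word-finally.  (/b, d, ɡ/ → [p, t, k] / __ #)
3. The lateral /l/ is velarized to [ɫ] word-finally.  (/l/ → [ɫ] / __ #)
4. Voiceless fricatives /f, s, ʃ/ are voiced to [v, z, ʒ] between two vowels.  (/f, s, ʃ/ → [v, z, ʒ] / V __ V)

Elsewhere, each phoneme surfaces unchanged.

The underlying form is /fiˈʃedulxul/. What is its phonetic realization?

[fəˈʒedəlxəɫ]

/f/ (word-initial) is in the target of rule 4 but the environment (between two vowels) is not met → [f].
/i/ (between /f/ and /ʃ/) occurs in an unstressed syllable → [ə] by rule 1.
/ʃ/ (between /i/ and /e/) occurs between two vowels → [ʒ] by rule 4.
/e/ (between /ʃ/ and /d/): rule 1 targets it, but not in an unstressed syllable → unchanged [e].
/d/ — between /e/ and /u/; rule 2 does not apply here → [d].
Rule 1 applies to /u/ (between /d/ and /l/: in an unstressed syllable) → [ə].
/l/ (between /u/ and /x/): rule 3 targets it, but not word-finally → unchanged [l].
/x/ stays [x].
/u/ (between /x/ and /l/): in an unstressed syllable, so rule 1 applies → [ə].
/l/ — word-final, word-finally — surfaces as [ɫ] (rule 3).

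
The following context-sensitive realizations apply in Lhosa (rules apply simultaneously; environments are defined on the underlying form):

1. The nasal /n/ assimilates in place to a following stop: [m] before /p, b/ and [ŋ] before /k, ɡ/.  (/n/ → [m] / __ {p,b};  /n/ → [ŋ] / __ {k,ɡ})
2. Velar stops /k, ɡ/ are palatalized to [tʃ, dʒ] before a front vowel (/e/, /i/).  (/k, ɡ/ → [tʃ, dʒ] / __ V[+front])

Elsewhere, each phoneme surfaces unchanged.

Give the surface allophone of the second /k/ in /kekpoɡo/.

[k]

/k/ (between /e/ and /p/) is in the target of rule 2 but the environment (before a front vowel) is not met → [k].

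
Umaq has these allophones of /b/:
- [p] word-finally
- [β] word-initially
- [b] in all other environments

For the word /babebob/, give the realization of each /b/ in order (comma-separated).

[β], [b], [b], [p]

Occurrence 1 (position 1): word-initially → [β].
Occurrence 2 (position 3): no conditioning environment matches → elsewhere allophone [b].
Occurrence 3 (position 5): no conditioning environment matches → elsewhere allophone [b].
Occurrence 4 (position 7): word-finally → [p].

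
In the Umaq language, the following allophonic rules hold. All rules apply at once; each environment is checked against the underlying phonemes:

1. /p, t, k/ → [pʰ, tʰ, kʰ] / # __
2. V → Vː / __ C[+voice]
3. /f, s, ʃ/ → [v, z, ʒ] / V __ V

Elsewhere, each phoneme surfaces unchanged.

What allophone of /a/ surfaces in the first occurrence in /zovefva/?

[a]

/a/ — word-final; rule 2 does not apply here → [a].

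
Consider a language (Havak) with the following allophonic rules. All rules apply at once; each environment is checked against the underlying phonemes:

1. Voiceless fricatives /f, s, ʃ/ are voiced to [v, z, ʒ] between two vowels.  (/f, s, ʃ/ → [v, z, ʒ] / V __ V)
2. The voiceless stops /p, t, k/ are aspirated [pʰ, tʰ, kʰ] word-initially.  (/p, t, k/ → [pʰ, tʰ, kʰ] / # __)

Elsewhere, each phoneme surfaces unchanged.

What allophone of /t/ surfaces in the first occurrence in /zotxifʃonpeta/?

/t/ (between /o/ and /x/) is in the target of rule 2 but the environment (word-initially) is not met → [t].

[t]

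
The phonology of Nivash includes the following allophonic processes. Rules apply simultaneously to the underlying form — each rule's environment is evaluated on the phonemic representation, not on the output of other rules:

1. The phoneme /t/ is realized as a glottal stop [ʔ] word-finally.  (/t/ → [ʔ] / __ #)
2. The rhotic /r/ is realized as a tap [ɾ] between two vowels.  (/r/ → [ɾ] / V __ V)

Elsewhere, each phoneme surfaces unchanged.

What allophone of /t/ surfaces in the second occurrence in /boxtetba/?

/t/ — between /e/ and /b/; rule 1 does not apply here → [t].

[t]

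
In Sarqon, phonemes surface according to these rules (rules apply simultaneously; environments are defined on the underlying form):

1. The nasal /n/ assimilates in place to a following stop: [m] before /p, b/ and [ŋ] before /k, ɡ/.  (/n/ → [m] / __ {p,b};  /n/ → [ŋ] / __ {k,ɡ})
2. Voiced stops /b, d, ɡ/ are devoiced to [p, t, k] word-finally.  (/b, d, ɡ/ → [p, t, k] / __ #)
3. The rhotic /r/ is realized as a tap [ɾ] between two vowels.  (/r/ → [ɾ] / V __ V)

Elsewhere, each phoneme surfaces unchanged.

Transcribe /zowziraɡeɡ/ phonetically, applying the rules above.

/r/ meets the environment for rule 3 (between two vowels) → [ɾ].
/ɡ/ (between /a/ and /e/): rule 2 targets it, but not word-finally → unchanged [ɡ].
/ɡ/ (word-final) occurs word-finally → [k] by rule 2.

[zowziɾaɡek]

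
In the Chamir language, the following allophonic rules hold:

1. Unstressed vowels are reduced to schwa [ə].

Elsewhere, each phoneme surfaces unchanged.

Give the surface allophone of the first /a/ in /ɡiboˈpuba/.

/a/ meets the environment for rule 1 (in an unstressed syllable) → [ə].

[ə]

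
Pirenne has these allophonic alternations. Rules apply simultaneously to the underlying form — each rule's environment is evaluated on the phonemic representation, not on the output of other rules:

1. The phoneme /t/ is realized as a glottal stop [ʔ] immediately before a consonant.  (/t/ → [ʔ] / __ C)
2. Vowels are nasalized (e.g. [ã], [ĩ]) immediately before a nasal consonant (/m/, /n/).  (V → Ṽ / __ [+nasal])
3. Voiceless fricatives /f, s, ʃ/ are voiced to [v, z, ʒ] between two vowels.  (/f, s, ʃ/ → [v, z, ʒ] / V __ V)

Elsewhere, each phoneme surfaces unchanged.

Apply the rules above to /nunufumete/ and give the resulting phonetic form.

[nũnuvũmete]

/u/ (between /n/ and /n/) occurs before a nasal consonant → [ũ] by rule 2.
/u/ — between /n/ and /f/; rule 2 does not apply here → [u].
/f/ — between /u/ and /u/, between two vowels — surfaces as [v] (rule 3).
/u/ (between /f/ and /m/) occurs before a nasal consonant → [ũ] by rule 2.
/e/ (between /m/ and /t/) is in the target of rule 2 but the environment (before a nasal consonant) is not met → [e].
/t/ (between /e/ and /e/): rule 1 targets it, but not immediately before a consonant → unchanged [t].
/e/ — word-final; rule 2 does not apply here → [e].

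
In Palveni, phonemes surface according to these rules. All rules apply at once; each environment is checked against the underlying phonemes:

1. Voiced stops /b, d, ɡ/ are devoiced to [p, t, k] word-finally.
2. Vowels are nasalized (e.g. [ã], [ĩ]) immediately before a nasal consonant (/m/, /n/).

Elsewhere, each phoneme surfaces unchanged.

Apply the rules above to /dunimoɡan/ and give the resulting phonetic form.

[dũnĩmoɡãn]

/d/ (word-initial) is in the target of rule 1 but the environment (word-finally) is not met → [d].
/u/ (between /d/ and /n/) occurs before a nasal consonant → [ũ] by rule 2.
/n/ — not in any rule's target class → [n].
/i/ (between /n/ and /m/): before a nasal consonant, so rule 2 applies → [ĩ].
/m/ stays [m].
/o/ — between /m/ and /ɡ/; rule 2 does not apply here → [o].
/ɡ/ — between /o/ and /a/; rule 1 does not apply here → [ɡ].
/a/ (between /ɡ/ and /n/): before a nasal consonant, so rule 2 applies → [ã].
/n/ — not in any rule's target class → [n].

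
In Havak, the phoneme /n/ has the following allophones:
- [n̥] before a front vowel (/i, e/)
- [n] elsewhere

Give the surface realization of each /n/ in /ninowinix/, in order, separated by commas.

[n̥], [n], [n̥]

Occurrence 1 (position 1): before a front vowel (/i, e/) → [n̥].
Occurrence 2 (position 3): no conditioning environment matches → elsewhere allophone [n].
Occurrence 3 (position 7): before a front vowel (/i, e/) → [n̥].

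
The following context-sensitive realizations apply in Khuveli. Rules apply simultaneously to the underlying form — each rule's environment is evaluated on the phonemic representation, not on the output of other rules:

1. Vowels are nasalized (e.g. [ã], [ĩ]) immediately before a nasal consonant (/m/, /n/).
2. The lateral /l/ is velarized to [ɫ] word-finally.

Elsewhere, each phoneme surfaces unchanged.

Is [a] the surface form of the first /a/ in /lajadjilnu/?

Yes

/a/ (between /l/ and /j/): rule 1 targets it, but not before a nasal consonant → unchanged [a].
The actual realization is [a], which matches [a].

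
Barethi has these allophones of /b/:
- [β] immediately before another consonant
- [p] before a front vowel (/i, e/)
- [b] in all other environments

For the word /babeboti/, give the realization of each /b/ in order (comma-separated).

[b], [p], [b]

Occurrence 1 (position 1): no conditioning environment matches → elsewhere allophone [b].
Occurrence 2 (position 3): before a front vowel (/i, e/) → [p].
Occurrence 3 (position 5): no conditioning environment matches → elsewhere allophone [b].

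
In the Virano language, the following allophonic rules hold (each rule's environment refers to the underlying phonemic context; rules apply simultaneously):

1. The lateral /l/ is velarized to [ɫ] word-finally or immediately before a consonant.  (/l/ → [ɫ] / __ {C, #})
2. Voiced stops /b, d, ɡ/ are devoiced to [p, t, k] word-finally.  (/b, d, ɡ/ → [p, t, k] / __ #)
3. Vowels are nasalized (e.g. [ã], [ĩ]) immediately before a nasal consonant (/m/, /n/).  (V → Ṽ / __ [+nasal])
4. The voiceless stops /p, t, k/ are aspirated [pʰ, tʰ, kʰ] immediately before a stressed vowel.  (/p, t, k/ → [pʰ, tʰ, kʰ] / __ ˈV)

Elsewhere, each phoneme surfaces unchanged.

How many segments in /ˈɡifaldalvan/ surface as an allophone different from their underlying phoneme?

Segments that undergo a rule: /l/ → [ɫ] (rule 1); /l/ → [ɫ] (rule 1); /a/ → [ã] (rule 3).
All other segments surface unchanged.

3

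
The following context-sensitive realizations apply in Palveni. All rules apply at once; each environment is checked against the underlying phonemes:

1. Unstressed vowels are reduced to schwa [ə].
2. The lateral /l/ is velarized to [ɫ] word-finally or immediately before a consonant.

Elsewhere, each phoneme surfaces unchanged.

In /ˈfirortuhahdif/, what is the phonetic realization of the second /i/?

[ə]

/i/ meets the environment for rule 1 (in an unstressed syllable) → [ə].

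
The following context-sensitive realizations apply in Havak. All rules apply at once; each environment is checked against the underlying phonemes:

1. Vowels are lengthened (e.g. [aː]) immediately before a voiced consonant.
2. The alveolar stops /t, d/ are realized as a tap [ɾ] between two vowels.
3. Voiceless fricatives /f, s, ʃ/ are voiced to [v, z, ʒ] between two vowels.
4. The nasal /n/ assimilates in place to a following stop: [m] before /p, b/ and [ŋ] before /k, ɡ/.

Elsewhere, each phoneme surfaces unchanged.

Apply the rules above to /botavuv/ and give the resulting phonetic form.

/b/ — not in any rule's target class → [b].
/o/ (between /b/ and /t/): rule 1 targets it, but not before a voiced consonant → unchanged [o].
Rule 2 applies to /t/ (between /o/ and /a/: between two vowels) → [ɾ].
/a/ (between /t/ and /v/): before a voiced consonant, so rule 1 applies → [aː].
/v/ — not in any rule's target class → [v].
/u/ (between /v/ and /v/) occurs before a voiced consonant → [uː] by rule 1.
/v/ — not in any rule's target class → [v].

[boɾaːvuːv]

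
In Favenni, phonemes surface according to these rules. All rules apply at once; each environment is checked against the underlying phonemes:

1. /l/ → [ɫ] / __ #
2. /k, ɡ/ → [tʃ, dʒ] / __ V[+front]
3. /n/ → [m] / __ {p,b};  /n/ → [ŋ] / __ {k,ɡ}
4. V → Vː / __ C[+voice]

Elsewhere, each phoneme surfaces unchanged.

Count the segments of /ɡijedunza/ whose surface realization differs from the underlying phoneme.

4

Segments that undergo a rule: /ɡ/ → [dʒ] (rule 2); /i/ → [iː] (rule 4); /e/ → [eː] (rule 4); /u/ → [uː] (rule 4).
All other segments surface unchanged.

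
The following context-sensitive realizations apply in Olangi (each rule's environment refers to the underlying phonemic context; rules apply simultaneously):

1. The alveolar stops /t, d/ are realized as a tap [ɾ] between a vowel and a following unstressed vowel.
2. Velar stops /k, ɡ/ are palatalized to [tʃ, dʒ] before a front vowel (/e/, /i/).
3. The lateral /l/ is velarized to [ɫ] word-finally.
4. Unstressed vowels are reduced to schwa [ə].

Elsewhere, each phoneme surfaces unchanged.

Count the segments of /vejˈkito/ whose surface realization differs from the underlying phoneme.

Segments that undergo a rule: /e/ → [ə] (rule 4); /k/ → [tʃ] (rule 2); /t/ → [ɾ] (rule 1); /o/ → [ə] (rule 4).
All other segments surface unchanged.

4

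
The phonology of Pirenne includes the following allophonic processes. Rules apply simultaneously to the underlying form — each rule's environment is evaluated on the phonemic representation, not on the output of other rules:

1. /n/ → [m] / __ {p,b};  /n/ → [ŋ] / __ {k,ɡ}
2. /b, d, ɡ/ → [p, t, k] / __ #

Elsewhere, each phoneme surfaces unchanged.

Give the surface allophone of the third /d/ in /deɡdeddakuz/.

[d]

/d/ (between /e/ and /d/): rule 2 targets it, but not word-finally → unchanged [d].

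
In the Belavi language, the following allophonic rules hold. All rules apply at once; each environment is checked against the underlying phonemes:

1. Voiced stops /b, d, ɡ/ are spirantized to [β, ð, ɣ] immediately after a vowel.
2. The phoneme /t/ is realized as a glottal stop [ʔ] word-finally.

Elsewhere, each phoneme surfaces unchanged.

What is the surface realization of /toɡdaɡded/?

/t/ — word-initial; rule 2 does not apply here → [t].
/ɡ/ meets the environment for rule 1 (immediately after a vowel) → [ɣ].
/d/ (between /ɡ/ and /a/): rule 1 targets it, but not immediately after a vowel → unchanged [d].
/ɡ/ (between /a/ and /d/): immediately after a vowel, so rule 1 applies → [ɣ].
/d/ (between /ɡ/ and /e/) is in the target of rule 1 but the environment (immediately after a vowel) is not met → [d].
/d/ meets the environment for rule 1 (immediately after a vowel) → [ð].

[toɣdaɣdeð]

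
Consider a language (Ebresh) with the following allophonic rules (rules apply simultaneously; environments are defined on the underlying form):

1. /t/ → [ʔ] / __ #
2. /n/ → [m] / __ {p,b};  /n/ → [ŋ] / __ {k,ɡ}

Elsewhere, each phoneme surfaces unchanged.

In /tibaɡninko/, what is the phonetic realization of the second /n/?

[ŋ]

Rule 2 applies to /n/ (between /i/ and /k/: before a labial or velar stop) → [ŋ].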